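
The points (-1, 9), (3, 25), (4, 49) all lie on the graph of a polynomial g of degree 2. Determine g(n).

g(n) = 4n^2 - 4n + 1

Write g(n) = an^2 + bn + c. Substituting each data point gives a linear system:
  a - b + c = 9
  9a + 3b + c = 25
  16a + 4b + c = 49
Solving the system yields a = 4, b = -4, c = 1.
So g(n) = 4n² - 4n + 1.
Check: g(-1) = 9. ✓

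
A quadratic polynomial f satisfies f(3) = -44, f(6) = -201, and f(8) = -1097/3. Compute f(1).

Write f(u) = au^2 + bu + c. Substituting each data point gives a linear system:
  9a + 3b + c = -44
  36a + 6b + c = -201
  64a + 8b + c = -1097/3
Solving the system yields a = -6, b = 5/3, c = 5.
So f(u) = -6u² + (5/3)u + 5.
Then f(1) = 2/3.

2/3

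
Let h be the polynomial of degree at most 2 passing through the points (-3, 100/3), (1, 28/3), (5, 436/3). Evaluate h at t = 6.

Using the Lagrange interpolation formula with nodes -3, 1, 5:
  L_0(t) = (t - 1)(t - 5) / 32
  L_1(t) = (t + 3)(t - 5) / -16
  L_2(t) = (t + 3)(t - 1) / 32
Then h(t) = 100/3·L_0(t) + 28/3·L_1(t) + 436/3·L_2(t).
Expanding and collecting terms gives h(t) = 5t^2 + 4t + 1/3.
Evaluating at t = 6: h(6) = 613/3.

613/3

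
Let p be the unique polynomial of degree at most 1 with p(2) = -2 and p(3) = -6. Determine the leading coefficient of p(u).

Write p(u) = au + b. Substituting each data point gives a linear system:
  2a + b = -2
  3a + b = -6
Solving the system yields a = -4, b = 6.
So p(u) = -4u + 6.
The leading coefficient is -4.

-4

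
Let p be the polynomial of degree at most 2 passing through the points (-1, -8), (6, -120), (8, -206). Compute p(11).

-380

Write p(n) = an^2 + bn + c. Substituting each data point gives a linear system:
  a - b + c = -8
  36a + 6b + c = -120
  64a + 8b + c = -206
Solving the system yields a = -3, b = -1, c = -6.
So p(n) = -3n^2 - n - 6.
Then p(11) = -380.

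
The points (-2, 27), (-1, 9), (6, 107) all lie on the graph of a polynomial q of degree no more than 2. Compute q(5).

Write q(u) = au^2 + bu + c. Substituting each data point gives a linear system:
  4a - 2b + c = 27
  a - b + c = 9
  36a + 6b + c = 107
Solving the system yields a = 4, b = -6, c = -1.
So q(u) = 4u² - 6u - 1.
Then q(5) = 69.

69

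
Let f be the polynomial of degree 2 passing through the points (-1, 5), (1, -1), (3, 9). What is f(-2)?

Forward differences of the values at x = -1, 1, 3:
  f  : 5  -1  9
  Δ  : -6  10
  Δ^2: 16
The second differences are constant, confirming degree 2.
Interpolating (Newton forward form) and evaluating at x = -2 gives f(-2) = 14.

14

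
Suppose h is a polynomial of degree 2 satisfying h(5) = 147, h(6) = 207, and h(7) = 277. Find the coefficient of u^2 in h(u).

5

Write h(u) = au^2 + bu + c. Substituting each data point gives a linear system:
  25a + 5b + c = 147
  36a + 6b + c = 207
  49a + 7b + c = 277
Solving the system yields a = 5, b = 5, c = -3.
So h(u) = 5u^2 + 5u - 3.
The leading coefficient is 5.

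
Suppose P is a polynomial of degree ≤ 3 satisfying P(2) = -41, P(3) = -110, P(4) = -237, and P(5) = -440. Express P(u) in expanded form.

Write P(u) = au^3 + bu^2 + cu + d. Substituting each data point gives a linear system:
  8a + 4b + 2c + d = -41
  27a + 9b + 3c + d = -110
  64a + 16b + 4c + d = -237
  125a + 25b + 5c + d = -440
Solving the system yields a = -3, b = -2, c = -2, d = -5.
So P(u) = -3u^3 - 2u^2 - 2u - 5.
Check: P(2) = -41. ✓

P(u) = -3u^3 - 2u^2 - 2u - 5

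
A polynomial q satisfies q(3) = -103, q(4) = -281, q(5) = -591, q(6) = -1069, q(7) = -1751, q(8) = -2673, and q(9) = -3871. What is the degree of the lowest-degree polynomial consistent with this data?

Forward differences of the values at t = 3, 4, 5, 6, 7, 8, 9:
  q  : -103  -281  -591  -1069  -1751  -2673  -3871
  Δ  : -178  -310  -478  -682  -922  -1198
  Δ^2: -132  -168  -204  -240  -276
  Δ^3: -36  -36  -36  -36
  Δ^4: 0  0  0
  Δ^5: 0  0
  Δ^6: 0
The third differences are constant (-36) and nonzero, while all higher differences vanish, so the minimal degree is 3.

3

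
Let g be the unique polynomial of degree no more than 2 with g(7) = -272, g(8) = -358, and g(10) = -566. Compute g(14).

Using the Lagrange interpolation formula with nodes 7, 8, 10:
  L_0(s) = (s - 8)(s - 10) / 3
  L_1(s) = (s - 7)(s - 10) / -2
  L_2(s) = (s - 7)(s - 8) / 6
Then g(s) = -272·L_0(s) - 358·L_1(s) - 566·L_2(s).
Expanding and collecting terms gives g(s) = -6s² + 4s - 6.
Evaluating at s = 14: g(14) = -1126.

-1126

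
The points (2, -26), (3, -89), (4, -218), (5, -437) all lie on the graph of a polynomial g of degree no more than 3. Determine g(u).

g(u) = -4u^3 + 3u^2 - 2u - 2

Write g(u) = au^3 + bu^2 + cu + d. Substituting each data point gives a linear system:
  8a + 4b + 2c + d = -26
  27a + 9b + 3c + d = -89
  64a + 16b + 4c + d = -218
  125a + 25b + 5c + d = -437
Solving the system yields a = -4, b = 3, c = -2, d = -2.
So g(u) = -4u^3 + 3u^2 - 2u - 2.
Check: g(3) = -89. ✓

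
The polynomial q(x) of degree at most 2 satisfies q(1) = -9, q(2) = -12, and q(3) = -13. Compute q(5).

-9

Using the Lagrange interpolation formula with nodes 1, 2, 3:
  L_0(x) = (x - 2)(x - 3) / 2
  L_1(x) = (x - 1)(x - 3) / -1
  L_2(x) = (x - 1)(x - 2) / 2
Then q(x) = -9·L_0(x) - 12·L_1(x) - 13·L_2(x).
Expanding and collecting terms gives q(x) = x² - 6x - 4.
Evaluating at x = 5: q(5) = -9.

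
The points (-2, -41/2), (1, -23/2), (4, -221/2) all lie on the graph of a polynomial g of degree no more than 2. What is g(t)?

Write g(t) = at^2 + bt + c. Substituting each data point gives a linear system:
  4a - 2b + c = -41/2
  a + b + c = -23/2
  16a + 4b + c = -221/2
Solving the system yields a = -6, b = -3, c = -5/2.
So g(t) = -6t² - 3t - 5/2.
Check: g(4) = -221/2. ✓

g(t) = -6t^2 - 3t - 5/2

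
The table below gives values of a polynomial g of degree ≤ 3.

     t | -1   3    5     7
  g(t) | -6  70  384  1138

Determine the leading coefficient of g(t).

4

Write g(t) = at^3 + bt^2 + ct + d. Substituting each data point gives a linear system:
  -a + b - c + d = -6
  27a + 9b + 3c + d = 70
  125a + 25b + 5c + d = 384
  343a + 49b + 7c + d = 1138
Solving the system yields a = 4, b = -5, c = 1, d = 4.
So g(t) = 4t^3 - 5t^2 + t + 4.
The leading coefficient is 4.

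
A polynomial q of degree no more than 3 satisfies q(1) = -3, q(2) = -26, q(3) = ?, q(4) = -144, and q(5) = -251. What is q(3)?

On equispaced nodes a degree-3 polynomial has vanishing fourth forward difference, so
  q(1) - 4·q(2) + 6·q(3) - 4·q(4) + q(5) = 0.
Substituting the known values and solving for q(3):
  6·q(3) = -426
  q(3) = -71.

-71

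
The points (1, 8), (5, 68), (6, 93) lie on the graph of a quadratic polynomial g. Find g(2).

17

Write g(u) = au^2 + bu + c. Substituting each data point gives a linear system:
  a + b + c = 8
  25a + 5b + c = 68
  36a + 6b + c = 93
Solving the system yields a = 2, b = 3, c = 3.
So g(u) = 2u² + 3u + 3.
Then g(2) = 17.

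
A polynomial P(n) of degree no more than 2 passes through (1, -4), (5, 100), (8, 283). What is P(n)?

Write P(n) = an^2 + bn + c. Substituting each data point gives a linear system:
  a + b + c = -4
  25a + 5b + c = 100
  64a + 8b + c = 283
Solving the system yields a = 5, b = -4, c = -5.
So P(n) = 5n^2 - 4n - 5.
Check: P(8) = 283. ✓

P(n) = 5n^2 - 4n - 5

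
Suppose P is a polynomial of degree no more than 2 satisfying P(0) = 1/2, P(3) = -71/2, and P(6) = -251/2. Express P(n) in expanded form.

P(n) = -3n^2 - 3n + 1/2

Write P(n) = an^2 + bn + c. Substituting each data point gives a linear system:
  c = 1/2
  9a + 3b + c = -71/2
  36a + 6b + c = -251/2
Solving the system yields a = -3, b = -3, c = 1/2.
So P(n) = -3n² - 3n + 1/2.
Check: P(0) = 1/2. ✓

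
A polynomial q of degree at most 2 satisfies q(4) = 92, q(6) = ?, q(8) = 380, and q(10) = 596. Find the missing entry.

On equispaced nodes a degree-2 polynomial has vanishing third forward difference, so
  - q(4) + 3·q(6) - 3·q(8) + q(10) = 0.
Substituting the known values and solving for q(6):
  3·q(6) = 636
  q(6) = 212.

212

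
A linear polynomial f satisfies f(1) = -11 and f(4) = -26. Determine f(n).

f(n) = -5n - 6

Using the Lagrange interpolation formula with nodes 1, 4:
  L_0(n) = (n - 4) / -3
  L_1(n) = (n - 1) / 3
Then f(n) = -11·L_0(n) - 26·L_1(n).
Expanding and collecting terms gives f(n) = -5n - 6.
Check: f(1) = -11. ✓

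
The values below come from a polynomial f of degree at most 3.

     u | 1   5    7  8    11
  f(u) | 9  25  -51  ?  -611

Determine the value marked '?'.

-131

The 4 known points determine the degree-3 polynomial uniquely.
Write f(u) = au^3 + bu^2 + cu + d. Substituting each data point gives a linear system:
  a + b + c + d = 9
  125a + 25b + 5c + d = 25
  343a + 49b + 7c + d = -51
  1331a + 121b + 11c + d = -611
Solving the system yields a = -1, b = 6, c = -1, d = 5.
So f(u) = -u³ + 6u² - u + 5.
Then f(8) = -131.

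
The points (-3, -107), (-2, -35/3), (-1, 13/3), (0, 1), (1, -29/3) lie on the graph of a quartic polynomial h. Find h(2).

Using the Lagrange interpolation formula with nodes -3, -2, -1, 0, 1:
  L_0(t) = (t + 2)(t + 1)t(t - 1) / 24
  L_1(t) = (t + 3)(t + 1)t(t - 1) / -6
  L_2(t) = (t + 3)(t + 2)t(t - 1) / 4
  L_3(t) = (t + 3)(t + 2)(t + 1)(t - 1) / -6
  L_4(t) = (t + 3)(t + 2)(t + 1)t / 24
Then h(t) = -107·L_0(t) - 35/3·L_1(t) + 13/3·L_2(t) + 1·L_3(t) - 29/3·L_4(t).
Expanding and collecting terms gives h(t) = -2t⁴ - 2t³ - (5/3)t² - 5t + 1.
Evaluating at t = 2: h(2) = -191/3.

-191/3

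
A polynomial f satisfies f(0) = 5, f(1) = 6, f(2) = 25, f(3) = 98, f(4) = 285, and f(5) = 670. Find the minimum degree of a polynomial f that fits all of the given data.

Forward differences of the values at u = 0, 1, 2, 3, 4, 5:
  f  : 5  6  25  98  285  670
  Δ  : 1  19  73  187  385
  Δ^2: 18  54  114  198
  Δ^3: 36  60  84
  Δ^4: 24  24
  Δ^5: 0
The fourth differences are constant (24) and nonzero, while all higher differences vanish, so the minimal degree is 4.

4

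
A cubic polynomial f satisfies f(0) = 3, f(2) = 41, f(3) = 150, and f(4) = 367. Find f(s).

Write f(s) = as^3 + bs^2 + cs + d. Substituting each data point gives a linear system:
  d = 3
  8a + 4b + 2c + d = 41
  27a + 9b + 3c + d = 150
  64a + 16b + 4c + d = 367
Solving the system yields a = 6, b = 0, c = -5, d = 3.
So f(s) = 6s^3 - 5s + 3.
Check: f(3) = 150. ✓

f(s) = 6s^3 - 5s + 3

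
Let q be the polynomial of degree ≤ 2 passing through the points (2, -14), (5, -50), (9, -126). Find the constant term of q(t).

Write q(t) = at^2 + bt + c. Substituting each data point gives a linear system:
  4a + 2b + c = -14
  25a + 5b + c = -50
  81a + 9b + c = -126
Solving the system yields a = -1, b = -5, c = 0.
So q(t) = -t^2 - 5t.
The constant term is 0.

0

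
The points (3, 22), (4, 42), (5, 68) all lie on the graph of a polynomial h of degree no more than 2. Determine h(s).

h(s) = 3s^2 - s - 2

Write h(s) = as^2 + bs + c. Substituting each data point gives a linear system:
  9a + 3b + c = 22
  16a + 4b + c = 42
  25a + 5b + c = 68
Solving the system yields a = 3, b = -1, c = -2.
So h(s) = 3s^2 - s - 2.
Check: h(3) = 22. ✓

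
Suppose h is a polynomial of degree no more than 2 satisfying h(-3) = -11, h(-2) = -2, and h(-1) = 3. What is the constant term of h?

4

Write h(s) = as^2 + bs + c. Substituting each data point gives a linear system:
  9a - 3b + c = -11
  4a - 2b + c = -2
  a - b + c = 3
Solving the system yields a = -2, b = -1, c = 4.
So h(s) = -2s^2 - s + 4.
The constant term is 4.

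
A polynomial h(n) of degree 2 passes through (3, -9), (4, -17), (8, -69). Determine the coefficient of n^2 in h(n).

Write h(n) = an^2 + bn + c. Substituting each data point gives a linear system:
  9a + 3b + c = -9
  16a + 4b + c = -17
  64a + 8b + c = -69
Solving the system yields a = -1, b = -1, c = 3.
So h(n) = -n^2 - n + 3.
The leading coefficient is -1.

-1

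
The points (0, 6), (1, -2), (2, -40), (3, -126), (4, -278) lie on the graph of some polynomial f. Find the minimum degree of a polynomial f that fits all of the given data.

3

Forward differences of the values at t = 0, 1, 2, 3, 4:
  f  : 6  -2  -40  -126  -278
  Δ  : -8  -38  -86  -152
  Δ^2: -30  -48  -66
  Δ^3: -18  -18
  Δ^4: 0
The third differences are constant (-18) and nonzero, while all higher differences vanish, so the minimal degree is 3.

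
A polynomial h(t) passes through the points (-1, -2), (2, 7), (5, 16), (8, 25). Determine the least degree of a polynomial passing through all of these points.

Forward differences of the values at t = -1, 2, 5, 8:
  h  : -2  7  16  25
  Δ  : 9  9  9
  Δ^2: 0  0
  Δ^3: 0
The first differences are constant (9) and nonzero, while all higher differences vanish, so the minimal degree is 1.

1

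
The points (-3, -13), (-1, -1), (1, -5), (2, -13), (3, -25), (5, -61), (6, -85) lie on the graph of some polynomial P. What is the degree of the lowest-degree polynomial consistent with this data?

Divided differences on the nodes -3, -1, 1, 2, 3, 5, 6:
  order 0: -13  -1  -5  -13  -25  -61  -85
  order 1: 6  -2  -8  -12  -18  -24
  order 2: -2  -2  -2  -2  -2
  order 3: 0  0  0  0
  order 4: 0  0  0
  order 5: 0  0
  order 6: 0
The order-2 divided differences are all -2 (nonzero) and every higher order vanishes, so the data lies on a polynomial of degree exactly 2.

2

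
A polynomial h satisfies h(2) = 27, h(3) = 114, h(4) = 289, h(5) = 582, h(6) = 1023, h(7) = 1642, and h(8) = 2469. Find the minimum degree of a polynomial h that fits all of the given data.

Forward differences of the values at x = 2, 3, 4, 5, 6, 7, 8:
  h  : 27  114  289  582  1023  1642  2469
  Δ  : 87  175  293  441  619  827
  Δ^2: 88  118  148  178  208
  Δ^3: 30  30  30  30
  Δ^4: 0  0  0
  Δ^5: 0  0
  Δ^6: 0
The third differences are constant (30) and nonzero, while all higher differences vanish, so the minimal degree is 3.

3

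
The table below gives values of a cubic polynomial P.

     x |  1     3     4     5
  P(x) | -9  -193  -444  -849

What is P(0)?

Write P(x) = ax^3 + bx^2 + cx + d. Substituting each data point gives a linear system:
  a + b + c + d = -9
  27a + 9b + 3c + d = -193
  64a + 16b + 4c + d = -444
  125a + 25b + 5c + d = -849
Solving the system yields a = -6, b = -5, c = 6, d = -4.
So P(x) = -6x^3 - 5x^2 + 6x - 4.
Then P(0) = -4.

-4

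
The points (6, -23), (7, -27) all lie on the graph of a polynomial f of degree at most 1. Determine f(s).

Using the Lagrange interpolation formula with nodes 6, 7:
  L_0(s) = (s - 7) / -1
  L_1(s) = (s - 6) / 1
Then f(s) = -23·L_0(s) - 27·L_1(s).
Expanding and collecting terms gives f(s) = -4s + 1.
Check: f(7) = -27. ✓

f(s) = -4s + 1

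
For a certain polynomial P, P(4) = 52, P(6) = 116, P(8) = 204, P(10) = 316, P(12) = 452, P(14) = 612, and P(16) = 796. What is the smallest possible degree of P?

2

Forward differences of the values at n = 4, 6, 8, 10, 12, 14, 16:
  P  : 52  116  204  316  452  612  796
  Δ  : 64  88  112  136  160  184
  Δ^2: 24  24  24  24  24
  Δ^3: 0  0  0  0
  Δ^4: 0  0  0
  Δ^5: 0  0
  Δ^6: 0
The second differences are constant (24) and nonzero, while all higher differences vanish, so the minimal degree is 2.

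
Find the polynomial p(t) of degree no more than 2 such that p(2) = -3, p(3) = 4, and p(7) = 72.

p(t) = 2t^2 - 3t - 5

Write p(t) = at^2 + bt + c. Substituting each data point gives a linear system:
  4a + 2b + c = -3
  9a + 3b + c = 4
  49a + 7b + c = 72
Solving the system yields a = 2, b = -3, c = -5.
So p(t) = 2t² - 3t - 5.
Check: p(7) = 72. ✓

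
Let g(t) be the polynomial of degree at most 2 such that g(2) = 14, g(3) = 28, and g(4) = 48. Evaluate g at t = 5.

74

Write g(t) = at^2 + bt + c. Substituting each data point gives a linear system:
  4a + 2b + c = 14
  9a + 3b + c = 28
  16a + 4b + c = 48
Solving the system yields a = 3, b = -1, c = 4.
So g(t) = 3t^2 - t + 4.
Then g(5) = 74.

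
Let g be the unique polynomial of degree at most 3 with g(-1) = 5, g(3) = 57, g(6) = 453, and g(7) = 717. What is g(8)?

1067

Write g(u) = au^3 + bu^2 + cu + d. Substituting each data point gives a linear system:
  -a + b - c + d = 5
  27a + 9b + 3c + d = 57
  216a + 36b + 6c + d = 453
  343a + 49b + 7c + d = 717
Solving the system yields a = 2, b = 1, c = -3, d = 3.
So g(u) = 2u^3 + u^2 - 3u + 3.
Then g(8) = 1067.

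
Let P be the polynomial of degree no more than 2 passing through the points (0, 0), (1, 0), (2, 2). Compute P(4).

Using the Lagrange interpolation formula with nodes 0, 1, 2:
  L_0(n) = (n - 1)(n - 2) / 2
  L_1(n) = n(n - 2) / -1
  L_2(n) = n(n - 1) / 2
Then P(n) = 0·L_0(n) + 0·L_1(n) + 2·L_2(n).
Expanding and collecting terms gives P(n) = n² - n.
Evaluating at n = 4: P(4) = 12.

12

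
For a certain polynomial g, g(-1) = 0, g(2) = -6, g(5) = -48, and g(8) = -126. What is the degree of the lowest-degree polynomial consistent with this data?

Forward differences of the values at x = -1, 2, 5, 8:
  g  : 0  -6  -48  -126
  Δ  : -6  -42  -78
  Δ^2: -36  -36
  Δ^3: 0
The second differences are constant (-36) and nonzero, while all higher differences vanish, so the minimal degree is 2.

2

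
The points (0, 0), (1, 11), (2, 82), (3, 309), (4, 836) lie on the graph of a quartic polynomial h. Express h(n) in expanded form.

h(n) = 2n^4 + 4n^3 + 4n^2 + n

Write h(n) = an^4 + bn^3 + cn^2 + dn + e. Substituting each data point gives a linear system:
  e = 0
  a + b + c + d + e = 11
  16a + 8b + 4c + 2d + e = 82
  81a + 27b + 9c + 3d + e = 309
  256a + 64b + 16c + 4d + e = 836
Solving the system yields a = 2, b = 4, c = 4, d = 1, e = 0.
So h(n) = 2n^4 + 4n^3 + 4n^2 + n.
Check: h(0) = 0. ✓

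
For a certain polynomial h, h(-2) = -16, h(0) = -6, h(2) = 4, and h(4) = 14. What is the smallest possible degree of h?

1

Forward differences of the values at x = -2, 0, 2, 4:
  h  : -16  -6  4  14
  Δ  : 10  10  10
  Δ^2: 0  0
  Δ^3: 0
The first differences are constant (10) and nonzero, while all higher differences vanish, so the minimal degree is 1.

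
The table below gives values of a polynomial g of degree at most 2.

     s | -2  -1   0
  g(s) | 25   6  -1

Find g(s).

g(s) = 6s^2 - s - 1

Write g(s) = as^2 + bs + c. Substituting each data point gives a linear system:
  4a - 2b + c = 25
  a - b + c = 6
  c = -1
Solving the system yields a = 6, b = -1, c = -1.
So g(s) = 6s² - s - 1.
Check: g(-1) = 6. ✓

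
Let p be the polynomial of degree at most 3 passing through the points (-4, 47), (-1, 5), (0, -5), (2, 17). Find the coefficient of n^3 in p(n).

Write p(n) = an^3 + bn^2 + cn + d. Substituting each data point gives a linear system:
  -64a + 16b - 4c + d = 47
  -a + b - c + d = 5
  d = -5
  8a + 4b + 2c + d = 17
Solving the system yields a = 1, b = 6, c = -5, d = -5.
So p(n) = n^3 + 6n^2 - 5n - 5.
The leading coefficient is 1.

1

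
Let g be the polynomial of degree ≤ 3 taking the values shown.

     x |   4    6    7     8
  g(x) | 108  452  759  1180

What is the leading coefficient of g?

3

Write g(x) = ax^3 + bx^2 + cx + d. Substituting each data point gives a linear system:
  64a + 16b + 4c + d = 108
  216a + 36b + 6c + d = 452
  343a + 49b + 7c + d = 759
  512a + 64b + 8c + d = 1180
Solving the system yields a = 3, b = -6, c = 4, d = -4.
So g(x) = 3x^3 - 6x^2 + 4x - 4.
The leading coefficient is 3.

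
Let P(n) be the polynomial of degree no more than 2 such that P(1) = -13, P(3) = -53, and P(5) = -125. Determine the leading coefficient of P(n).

Write P(n) = an^2 + bn + c. Substituting each data point gives a linear system:
  a + b + c = -13
  9a + 3b + c = -53
  25a + 5b + c = -125
Solving the system yields a = -4, b = -4, c = -5.
So P(n) = -4n^2 - 4n - 5.
The leading coefficient is -4.

-4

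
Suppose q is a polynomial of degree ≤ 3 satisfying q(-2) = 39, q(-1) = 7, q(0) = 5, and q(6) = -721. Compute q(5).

-395

Write q(u) = au^3 + bu^2 + cu + d. Substituting each data point gives a linear system:
  -8a + 4b - 2c + d = 39
  -a + b - c + d = 7
  d = 5
  216a + 36b + 6c + d = -721
Solving the system yields a = -4, b = 3, c = 5, d = 5.
So q(u) = -4u³ + 3u² + 5u + 5.
Then q(5) = -395.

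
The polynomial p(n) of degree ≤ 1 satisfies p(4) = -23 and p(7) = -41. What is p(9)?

-53

Using the Lagrange interpolation formula with nodes 4, 7:
  L_0(n) = (n - 7) / -3
  L_1(n) = (n - 4) / 3
Then p(n) = -23·L_0(n) - 41·L_1(n).
Expanding and collecting terms gives p(n) = -6n + 1.
Evaluating at n = 9: p(9) = -53.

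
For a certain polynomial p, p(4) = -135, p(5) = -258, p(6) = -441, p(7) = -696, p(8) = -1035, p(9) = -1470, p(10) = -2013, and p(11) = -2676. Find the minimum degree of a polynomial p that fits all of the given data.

3

Forward differences of the values at x = 4, 5, 6, 7, 8, 9, 10, 11:
  p  : -135  -258  -441  -696  -1035  -1470  -2013  -2676
  Δ  : -123  -183  -255  -339  -435  -543  -663
  Δ^2: -60  -72  -84  -96  -108  -120
  Δ^3: -12  -12  -12  -12  -12
  Δ^4: 0  0  0  0
  Δ^5: 0  0  0
  Δ^6: 0  0
  Δ^7: 0
The third differences are constant (-12) and nonzero, while all higher differences vanish, so the minimal degree is 3.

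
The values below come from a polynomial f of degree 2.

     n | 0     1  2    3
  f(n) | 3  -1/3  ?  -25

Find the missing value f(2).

-29/3

The 3 known points determine the degree-2 polynomial uniquely.
Write f(n) = an^2 + bn + c. Substituting each data point gives a linear system:
  c = 3
  a + b + c = -1/3
  9a + 3b + c = -25
Solving the system yields a = -3, b = -1/3, c = 3.
So f(n) = -3n^2 - (1/3)n + 3.
Then f(2) = -29/3.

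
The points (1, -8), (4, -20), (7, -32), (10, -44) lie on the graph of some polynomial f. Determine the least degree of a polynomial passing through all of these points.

1

Forward differences of the values at t = 1, 4, 7, 10:
  f  : -8  -20  -32  -44
  Δ  : -12  -12  -12
  Δ^2: 0  0
  Δ^3: 0
The first differences are constant (-12) and nonzero, while all higher differences vanish, so the minimal degree is 1.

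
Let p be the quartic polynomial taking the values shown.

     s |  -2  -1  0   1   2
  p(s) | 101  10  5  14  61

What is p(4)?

Write p(s) = as^4 + bs^3 + cs^2 + ds + e. Substituting each data point gives a linear system:
  16a - 8b + 4c - 2d + e = 101
  a - b + c - d + e = 10
  e = 5
  a + b + c + d + e = 14
  16a + 8b + 4c + 2d + e = 61
Solving the system yields a = 4, b = -4, c = 3, d = 6, e = 5.
So p(s) = 4s⁴ - 4s³ + 3s² + 6s + 5.
Then p(4) = 845.

845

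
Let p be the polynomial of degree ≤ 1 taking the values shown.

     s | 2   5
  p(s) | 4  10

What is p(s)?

Using the Lagrange interpolation formula with nodes 2, 5:
  L_0(s) = (s - 5) / -3
  L_1(s) = (s - 2) / 3
Then p(s) = 4·L_0(s) + 10·L_1(s).
Expanding and collecting terms gives p(s) = 2s.
Check: p(2) = 4. ✓

p(s) = 2s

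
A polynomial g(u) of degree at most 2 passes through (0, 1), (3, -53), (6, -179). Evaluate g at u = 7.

Forward differences of the values at u = 0, 3, 6:
  g  : 1  -53  -179
  Δ  : -54  -126
  Δ^2: -72
The second differences are constant, confirming degree 2.
Interpolating (Newton forward form) and evaluating at u = 7 gives g(7) = -237.

-237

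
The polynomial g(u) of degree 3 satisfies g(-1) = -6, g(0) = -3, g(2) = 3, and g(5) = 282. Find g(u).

Write g(u) = au^3 + bu^2 + cu + d. Substituting each data point gives a linear system:
  -a + b - c + d = -6
  d = -3
  8a + 4b + 2c + d = 3
  125a + 25b + 5c + d = 282
Solving the system yields a = 3, b = -3, c = -3, d = -3.
So g(u) = 3u^3 - 3u^2 - 3u - 3.
Check: g(5) = 282. ✓

g(u) = 3u^3 - 3u^2 - 3u - 3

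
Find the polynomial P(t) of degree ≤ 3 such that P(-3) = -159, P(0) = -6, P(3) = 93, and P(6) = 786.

P(t) = 4t^3 - 3t^2 + 6t - 6

Using the Lagrange interpolation formula with nodes -3, 0, 3, 6:
  L_0(t) = t(t - 3)(t - 6) / -162
  L_1(t) = (t + 3)(t - 3)(t - 6) / 54
  L_2(t) = (t + 3)t(t - 6) / -54
  L_3(t) = (t + 3)t(t - 3) / 162
Then P(t) = -159·L_0(t) - 6·L_1(t) + 93·L_2(t) + 786·L_3(t).
Expanding and collecting terms gives P(t) = 4t^3 - 3t^2 + 6t - 6.
Check: P(0) = -6. ✓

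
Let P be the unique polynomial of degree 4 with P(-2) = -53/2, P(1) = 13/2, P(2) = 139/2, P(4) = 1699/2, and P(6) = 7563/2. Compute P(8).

22147/2

Using the Lagrange interpolation formula with nodes -2, 1, 2, 4, 6:
  L_0(n) = (n - 1)(n - 2)(n - 4)(n - 6) / 576
  L_1(n) = (n + 2)(n - 2)(n - 4)(n - 6) / -45
  L_2(n) = (n + 2)(n - 1)(n - 4)(n - 6) / 32
  L_3(n) = (n + 2)(n - 1)(n - 2)(n - 6) / -72
  L_4(n) = (n + 2)(n - 1)(n - 2)(n - 4) / 320
Then P(n) = -53/2·L_0(n) + 13/2·L_1(n) + 139/2·L_2(n) + 1699/2·L_3(n) + 7563/2·L_4(n).
Expanding and collecting terms gives P(n) = 2n⁴ + 6n³ - 3n² + 3/2.
Evaluating at n = 8: P(8) = 22147/2.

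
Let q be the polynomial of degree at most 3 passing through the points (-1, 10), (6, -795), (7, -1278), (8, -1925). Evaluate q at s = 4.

Using the Lagrange interpolation formula with nodes -1, 6, 7, 8:
  L_0(s) = (s - 6)(s - 7)(s - 8) / -504
  L_1(s) = (s + 1)(s - 7)(s - 8) / 14
  L_2(s) = (s + 1)(s - 6)(s - 8) / -8
  L_3(s) = (s + 1)(s - 6)(s - 7) / 18
Then q(s) = 10·L_0(s) - 795·L_1(s) - 1278·L_2(s) - 1925·L_3(s).
Expanding and collecting terms gives q(s) = -4s³ + 2s² - s + 3.
Evaluating at s = 4: q(4) = -225.

-225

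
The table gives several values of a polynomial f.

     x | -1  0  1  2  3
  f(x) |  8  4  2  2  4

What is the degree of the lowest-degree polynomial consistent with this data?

2

Forward differences of the values at x = -1, 0, 1, 2, 3:
  f  : 8  4  2  2  4
  Δ  : -4  -2  0  2
  Δ^2: 2  2  2
  Δ^3: 0  0
  Δ^4: 0
The second differences are constant (2) and nonzero, while all higher differences vanish, so the minimal degree is 2.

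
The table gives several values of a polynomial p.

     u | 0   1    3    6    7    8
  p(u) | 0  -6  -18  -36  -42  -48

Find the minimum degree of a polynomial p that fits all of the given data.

1

Divided differences on the nodes 0, 1, 3, 6, 7, 8:
  order 0: 0  -6  -18  -36  -42  -48
  order 1: -6  -6  -6  -6  -6
  order 2: 0  0  0  0
  order 3: 0  0  0
  order 4: 0  0
  order 5: 0
The order-1 divided differences are all -6 (nonzero) and every higher order vanishes, so the data lies on a polynomial of degree exactly 1.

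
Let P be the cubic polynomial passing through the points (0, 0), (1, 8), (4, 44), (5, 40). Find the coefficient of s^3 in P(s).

Write P(s) = as^3 + bs^2 + cs + d. Substituting each data point gives a linear system:
  d = 0
  a + b + c + d = 8
  64a + 16b + 4c + d = 44
  125a + 25b + 5c + d = 40
Solving the system yields a = -1, b = 6, c = 3, d = 0.
So P(s) = -s³ + 6s² + 3s.
The leading coefficient is -1.

-1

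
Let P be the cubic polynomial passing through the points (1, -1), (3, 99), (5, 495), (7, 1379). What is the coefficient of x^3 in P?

Write P(x) = ax^3 + bx^2 + cx + d. Substituting each data point gives a linear system:
  a + b + c + d = -1
  27a + 9b + 3c + d = 99
  125a + 25b + 5c + d = 495
  343a + 49b + 7c + d = 1379
Solving the system yields a = 4, b = 1, c = -6, d = 0.
So P(x) = 4x³ + x² - 6x.
The leading coefficient is 4.

4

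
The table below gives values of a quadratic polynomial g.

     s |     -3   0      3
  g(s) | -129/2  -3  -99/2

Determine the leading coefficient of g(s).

-6

Write g(s) = as^2 + bs + c. Substituting each data point gives a linear system:
  9a - 3b + c = -129/2
  c = -3
  9a + 3b + c = -99/2
Solving the system yields a = -6, b = 5/2, c = -3.
So g(s) = -6s^2 + (5/2)s - 3.
The leading coefficient is -6.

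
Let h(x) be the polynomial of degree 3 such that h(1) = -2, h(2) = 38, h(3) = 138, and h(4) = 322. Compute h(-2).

Using the Lagrange interpolation formula with nodes 1, 2, 3, 4:
  L_0(x) = (x - 2)(x - 3)(x - 4) / -6
  L_1(x) = (x - 1)(x - 3)(x - 4) / 2
  L_2(x) = (x - 1)(x - 2)(x - 4) / -2
  L_3(x) = (x - 1)(x - 2)(x - 3) / 6
Then h(x) = -2·L_0(x) + 38·L_1(x) + 138·L_2(x) + 322·L_3(x).
Expanding and collecting terms gives h(x) = 4x^3 + 6x^2 - 6x - 6.
Evaluating at x = -2: h(-2) = -2.

-2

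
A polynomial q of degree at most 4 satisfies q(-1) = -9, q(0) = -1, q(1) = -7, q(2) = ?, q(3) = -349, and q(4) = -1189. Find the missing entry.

-63

The 5 known points determine the degree-4 polynomial uniquely.
Write q(n) = an^4 + bn^3 + cn^2 + dn + e. Substituting each data point gives a linear system:
  a - b + c - d + e = -9
  e = -1
  a + b + c + d + e = -7
  81a + 27b + 9c + 3d + e = -349
  256a + 64b + 16c + 4d + e = -1189
Solving the system yields a = -6, b = 6, c = -1, d = -5, e = -1.
So q(n) = -6n^4 + 6n^3 - n^2 - 5n - 1.
Then q(2) = -63.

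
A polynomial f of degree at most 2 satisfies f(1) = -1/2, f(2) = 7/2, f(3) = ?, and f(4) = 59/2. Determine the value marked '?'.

27/2

On equispaced nodes a degree-2 polynomial has vanishing third forward difference, so
  - f(1) + 3·f(2) - 3·f(3) + f(4) = 0.
Substituting the known values and solving for f(3):
  -3·f(3) = -81/2
  f(3) = 27/2.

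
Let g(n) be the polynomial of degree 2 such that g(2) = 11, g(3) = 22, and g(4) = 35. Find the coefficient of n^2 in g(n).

Write g(n) = an^2 + bn + c. Substituting each data point gives a linear system:
  4a + 2b + c = 11
  9a + 3b + c = 22
  16a + 4b + c = 35
Solving the system yields a = 1, b = 6, c = -5.
So g(n) = n² + 6n - 5.
The leading coefficient is 1.

1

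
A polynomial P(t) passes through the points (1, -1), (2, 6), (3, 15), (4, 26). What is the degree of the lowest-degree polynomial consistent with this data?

Forward differences of the values at t = 1, 2, 3, 4:
  P  : -1  6  15  26
  Δ  : 7  9  11
  Δ^2: 2  2
  Δ^3: 0
The second differences are constant (2) and nonzero, while all higher differences vanish, so the minimal degree is 2.

2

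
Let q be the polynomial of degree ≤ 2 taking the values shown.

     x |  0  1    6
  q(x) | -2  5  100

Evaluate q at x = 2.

Write q(x) = ax^2 + bx + c. Substituting each data point gives a linear system:
  c = -2
  a + b + c = 5
  36a + 6b + c = 100
Solving the system yields a = 2, b = 5, c = -2.
So q(x) = 2x^2 + 5x - 2.
Then q(2) = 16.

16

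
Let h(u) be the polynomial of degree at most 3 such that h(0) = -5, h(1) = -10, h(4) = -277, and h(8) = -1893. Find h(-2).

-13

Write h(u) = au^3 + bu^2 + cu + d. Substituting each data point gives a linear system:
  d = -5
  a + b + c + d = -10
  64a + 16b + 4c + d = -277
  512a + 64b + 8c + d = -1893
Solving the system yields a = -3, b = -6, c = 4, d = -5.
So h(u) = -3u^3 - 6u^2 + 4u - 5.
Then h(-2) = -13.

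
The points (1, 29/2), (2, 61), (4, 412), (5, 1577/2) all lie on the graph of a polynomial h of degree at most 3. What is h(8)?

3154

Using the Lagrange interpolation formula with nodes 1, 2, 4, 5:
  L_0(u) = (u - 2)(u - 4)(u - 5) / -12
  L_1(u) = (u - 1)(u - 4)(u - 5) / 6
  L_2(u) = (u - 1)(u - 2)(u - 5) / -6
  L_3(u) = (u - 1)(u - 2)(u - 4) / 12
Then h(u) = 29/2·L_0(u) + 61·L_1(u) + 412·L_2(u) + 1577/2·L_3(u).
Expanding and collecting terms gives h(u) = 6u^3 + u^2 + (3/2)u + 6.
Evaluating at u = 8: h(8) = 3154.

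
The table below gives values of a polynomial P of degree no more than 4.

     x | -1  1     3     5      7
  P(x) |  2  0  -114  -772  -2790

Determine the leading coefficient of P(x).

-1

Write P(x) = ax^4 + bx^3 + cx^2 + dx + e. Substituting each data point gives a linear system:
  a - b + c - d + e = 2
  a + b + c + d + e = 0
  81a + 27b + 9c + 3d + e = -114
  625a + 125b + 25c + 5d + e = -772
  2401a + 343b + 49c + 7d + e = -2790
Solving the system yields a = -1, b = -1, c = -1, d = 0, e = 3.
So P(x) = -x^4 - x^3 - x^2 + 3.
The leading coefficient is -1.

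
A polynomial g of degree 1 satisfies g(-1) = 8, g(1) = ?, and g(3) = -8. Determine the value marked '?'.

On equispaced nodes a degree-1 polynomial has vanishing second forward difference, so
  g(-1) - 2·g(1) + g(3) = 0.
Substituting the known values and solving for g(1):
  -2·g(1) = 0
  g(1) = 0.

0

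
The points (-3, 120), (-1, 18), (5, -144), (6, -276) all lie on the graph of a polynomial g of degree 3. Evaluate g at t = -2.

52

Write g(t) = at^3 + bt^2 + ct + d. Substituting each data point gives a linear system:
  -27a + 9b - 3c + d = 120
  -a + b - c + d = 18
  125a + 25b + 5c + d = -144
  216a + 36b + 6c + d = -276
Solving the system yields a = -2, b = 5, c = -5, d = 6.
So g(t) = -2t^3 + 5t^2 - 5t + 6.
Then g(-2) = 52.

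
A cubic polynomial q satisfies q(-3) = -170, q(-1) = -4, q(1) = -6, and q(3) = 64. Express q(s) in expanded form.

Using the Lagrange interpolation formula with nodes -3, -1, 1, 3:
  L_0(s) = (s + 1)(s - 1)(s - 3) / -48
  L_1(s) = (s + 3)(s - 1)(s - 3) / 16
  L_2(s) = (s + 3)(s + 1)(s - 3) / -16
  L_3(s) = (s + 3)(s + 1)(s - 1) / 48
Then q(s) = -170·L_0(s) - 4·L_1(s) - 6·L_2(s) + 64·L_3(s).
Expanding and collecting terms gives q(s) = 5s^3 - 6s^2 - 6s + 1.
Check: q(3) = 64. ✓

q(s) = 5s^3 - 6s^2 - 6s + 1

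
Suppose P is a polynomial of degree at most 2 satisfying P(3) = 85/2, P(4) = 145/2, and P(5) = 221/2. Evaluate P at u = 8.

Using the Lagrange interpolation formula with nodes 3, 4, 5:
  L_0(u) = (u - 4)(u - 5) / 2
  L_1(u) = (u - 3)(u - 5) / -1
  L_2(u) = (u - 3)(u - 4) / 2
Then P(u) = 85/2·L_0(u) + 145/2·L_1(u) + 221/2·L_2(u).
Expanding and collecting terms gives P(u) = 4u^2 + 2u + 1/2.
Evaluating at u = 8: P(8) = 545/2.

545/2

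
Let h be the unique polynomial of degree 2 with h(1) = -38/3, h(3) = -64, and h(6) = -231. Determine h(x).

Write h(x) = ax^2 + bx + c. Substituting each data point gives a linear system:
  a + b + c = -38/3
  9a + 3b + c = -64
  36a + 6b + c = -231
Solving the system yields a = -6, b = -5/3, c = -5.
So h(x) = -6x² - (5/3)x - 5.
Check: h(6) = -231. ✓

h(x) = -6x^2 - (5/3)x - 5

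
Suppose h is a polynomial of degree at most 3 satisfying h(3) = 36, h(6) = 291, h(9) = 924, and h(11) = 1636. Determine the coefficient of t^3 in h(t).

1

Write h(t) = at^3 + bt^2 + ct + d. Substituting each data point gives a linear system:
  27a + 9b + 3c + d = 36
  216a + 36b + 6c + d = 291
  729a + 81b + 9c + d = 924
  1331a + 121b + 11c + d = 1636
Solving the system yields a = 1, b = 3, c = -5, d = -3.
So h(t) = t³ + 3t² - 5t - 3.
The leading coefficient is 1.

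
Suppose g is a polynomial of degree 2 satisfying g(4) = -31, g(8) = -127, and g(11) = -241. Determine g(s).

g(s) = -2s^2 + 1

Write g(s) = as^2 + bs + c. Substituting each data point gives a linear system:
  16a + 4b + c = -31
  64a + 8b + c = -127
  121a + 11b + c = -241
Solving the system yields a = -2, b = 0, c = 1.
So g(s) = -2s^2 + 1.
Check: g(8) = -127. ✓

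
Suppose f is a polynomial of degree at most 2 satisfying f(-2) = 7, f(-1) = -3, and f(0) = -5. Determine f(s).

f(s) = 4s^2 + 2s - 5

Using the Lagrange interpolation formula with nodes -2, -1, 0:
  L_0(s) = (s + 1)s / 2
  L_1(s) = (s + 2)s / -1
  L_2(s) = (s + 2)(s + 1) / 2
Then f(s) = 7·L_0(s) - 3·L_1(s) - 5·L_2(s).
Expanding and collecting terms gives f(s) = 4s^2 + 2s - 5.
Check: f(-1) = -3. ✓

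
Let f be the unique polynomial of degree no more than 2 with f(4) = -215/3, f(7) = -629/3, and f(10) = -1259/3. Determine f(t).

f(t) = -4t^2 - 2t + 1/3

Write f(t) = at^2 + bt + c. Substituting each data point gives a linear system:
  16a + 4b + c = -215/3
  49a + 7b + c = -629/3
  100a + 10b + c = -1259/3
Solving the system yields a = -4, b = -2, c = 1/3.
So f(t) = -4t² - 2t + 1/3.
Check: f(10) = -1259/3. ✓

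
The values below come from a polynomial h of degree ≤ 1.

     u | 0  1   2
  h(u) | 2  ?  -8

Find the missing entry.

-3

On equispaced nodes a degree-1 polynomial has vanishing second forward difference, so
  h(0) - 2·h(1) + h(2) = 0.
Substituting the known values and solving for h(1):
  -2·h(1) = 6
  h(1) = -3.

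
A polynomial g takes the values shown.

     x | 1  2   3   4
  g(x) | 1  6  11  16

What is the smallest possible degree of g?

Forward differences of the values at x = 1, 2, 3, 4:
  g  : 1  6  11  16
  Δ  : 5  5  5
  Δ^2: 0  0
  Δ^3: 0
The first differences are constant (5) and nonzero, while all higher differences vanish, so the minimal degree is 1.

1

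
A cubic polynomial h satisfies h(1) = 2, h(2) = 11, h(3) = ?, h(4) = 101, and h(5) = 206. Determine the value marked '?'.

40

On equispaced nodes a degree-3 polynomial has vanishing fourth forward difference, so
  h(1) - 4·h(2) + 6·h(3) - 4·h(4) + h(5) = 0.
Substituting the known values and solving for h(3):
  6·h(3) = 240
  h(3) = 40.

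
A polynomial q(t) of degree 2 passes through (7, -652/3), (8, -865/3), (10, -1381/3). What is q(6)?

Write q(t) = at^2 + bt + c. Substituting each data point gives a linear system:
  49a + 7b + c = -652/3
  64a + 8b + c = -865/3
  100a + 10b + c = -1381/3
Solving the system yields a = -5, b = 4, c = -1/3.
So q(t) = -5t^2 + 4t - 1/3.
Then q(6) = -469/3.

-469/3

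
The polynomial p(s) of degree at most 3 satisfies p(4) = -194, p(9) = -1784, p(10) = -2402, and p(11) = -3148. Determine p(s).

p(s) = -2s^3 - 4s^2 - 2

Using the Lagrange interpolation formula with nodes 4, 9, 10, 11:
  L_0(s) = (s - 9)(s - 10)(s - 11) / -210
  L_1(s) = (s - 4)(s - 10)(s - 11) / 10
  L_2(s) = (s - 4)(s - 9)(s - 11) / -6
  L_3(s) = (s - 4)(s - 9)(s - 10) / 14
Then p(s) = -194·L_0(s) - 1784·L_1(s) - 2402·L_2(s) - 3148·L_3(s).
Expanding and collecting terms gives p(s) = -2s^3 - 4s^2 - 2.
Check: p(11) = -3148. ✓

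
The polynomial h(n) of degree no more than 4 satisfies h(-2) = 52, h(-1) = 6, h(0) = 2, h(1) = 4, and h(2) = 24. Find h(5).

1032

Write h(n) = an^4 + bn^3 + cn^2 + dn + e. Substituting each data point gives a linear system:
  16a - 8b + 4c - 2d + e = 52
  a - b + c - d + e = 6
  e = 2
  a + b + c + d + e = 4
  16a + 8b + 4c + 2d + e = 24
Solving the system yields a = 2, b = -2, c = 1, d = 1, e = 2.
So h(n) = 2n^4 - 2n^3 + n^2 + n + 2.
Then h(5) = 1032.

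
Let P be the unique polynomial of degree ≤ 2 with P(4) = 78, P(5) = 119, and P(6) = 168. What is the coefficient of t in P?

5

Write P(t) = at^2 + bt + c. Substituting each data point gives a linear system:
  16a + 4b + c = 78
  25a + 5b + c = 119
  36a + 6b + c = 168
Solving the system yields a = 4, b = 5, c = -6.
So P(t) = 4t^2 + 5t - 6.
The coefficient of t is 5.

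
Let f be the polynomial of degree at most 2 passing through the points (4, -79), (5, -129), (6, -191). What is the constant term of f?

1

Write f(u) = au^2 + bu + c. Substituting each data point gives a linear system:
  16a + 4b + c = -79
  25a + 5b + c = -129
  36a + 6b + c = -191
Solving the system yields a = -6, b = 4, c = 1.
So f(u) = -6u^2 + 4u + 1.
The constant term is 1.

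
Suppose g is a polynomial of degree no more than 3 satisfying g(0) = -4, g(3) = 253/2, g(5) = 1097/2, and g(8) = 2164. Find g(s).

g(s) = 4s^3 + (3/2)s^2 + 3s - 4

Write g(s) = as^3 + bs^2 + cs + d. Substituting each data point gives a linear system:
  d = -4
  27a + 9b + 3c + d = 253/2
  125a + 25b + 5c + d = 1097/2
  512a + 64b + 8c + d = 2164
Solving the system yields a = 4, b = 3/2, c = 3, d = -4.
So g(s) = 4s^3 + (3/2)s^2 + 3s - 4.
Check: g(0) = -4. ✓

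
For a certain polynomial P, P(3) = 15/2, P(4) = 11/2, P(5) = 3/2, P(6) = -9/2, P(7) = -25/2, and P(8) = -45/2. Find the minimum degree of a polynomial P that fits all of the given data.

2

Forward differences of the values at x = 3, 4, 5, 6, 7, 8:
  P  : 15/2  11/2  3/2  -9/2  -25/2  -45/2
  Δ  : -2  -4  -6  -8  -10
  Δ^2: -2  -2  -2  -2
  Δ^3: 0  0  0
  Δ^4: 0  0
  Δ^5: 0
The second differences are constant (-2) and nonzero, while all higher differences vanish, so the minimal degree is 2.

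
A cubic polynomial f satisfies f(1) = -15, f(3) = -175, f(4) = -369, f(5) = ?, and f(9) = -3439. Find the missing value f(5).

The 4 known points determine the degree-3 polynomial uniquely.
Write f(u) = au^3 + bu^2 + cu + d. Substituting each data point gives a linear system:
  a + b + c + d = -15
  27a + 9b + 3c + d = -175
  64a + 16b + 4c + d = -369
  729a + 81b + 9c + d = -3439
Solving the system yields a = -4, b = -6, c = -4, d = -1.
So f(u) = -4u^3 - 6u^2 - 4u - 1.
Then f(5) = -671.

-671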